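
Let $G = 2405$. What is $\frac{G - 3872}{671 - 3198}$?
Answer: $\frac{1467}{2527} \approx 0.58053$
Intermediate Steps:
$\frac{G - 3872}{671 - 3198} = \frac{2405 - 3872}{671 - 3198} = - \frac{1467}{-2527} = \left(-1467\right) \left(- \frac{1}{2527}\right) = \frac{1467}{2527}$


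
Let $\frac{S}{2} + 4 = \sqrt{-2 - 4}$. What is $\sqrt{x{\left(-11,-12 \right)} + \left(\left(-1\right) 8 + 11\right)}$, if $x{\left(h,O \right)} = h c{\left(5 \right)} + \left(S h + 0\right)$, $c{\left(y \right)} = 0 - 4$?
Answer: $\sqrt{135 - 22 i \sqrt{6}} \approx 11.84 - 2.2758 i$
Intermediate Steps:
$S = -8 + 2 i \sqrt{6}$ ($S = -8 + 2 \sqrt{-2 - 4} = -8 + 2 \sqrt{-6} = -8 + 2 i \sqrt{6} \approx -8.0 + 4.899 i$)
$c{\left(y \right)} = -4$ ($c{\left(y \right)} = 0 - 4 = -4$)
$x{\left(h,O \right)} = - 4 h + h \left(-8 + 2 i \sqrt{6}\right)$ ($x{\left(h,O \right)} = h \left(-4\right) + \left(\left(-8 + 2 i \sqrt{6}\right) h + 0\right) = - 4 h + \left(h \left(-8 + 2 i \sqrt{6}\right) + 0\right) = - 4 h + h \left(-8 + 2 i \sqrt{6}\right)$)
$\sqrt{x{\left(-11,-12 \right)} + \left(\left(-1\right) 8 + 11\right)} = \sqrt{2 \left(-11\right) \left(-6 + i \sqrt{6}\right) + \left(\left(-1\right) 8 + 11\right)} = \sqrt{\left(132 - 22 i \sqrt{6}\right) + \left(-8 + 11\right)} = \sqrt{\left(132 - 22 i \sqrt{6}\right) + 3} = \sqrt{135 - 22 i \sqrt{6}}$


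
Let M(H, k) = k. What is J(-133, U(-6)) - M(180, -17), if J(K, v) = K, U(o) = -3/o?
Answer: -116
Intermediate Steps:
J(-133, U(-6)) - M(180, -17) = -133 - 1*(-17) = -133 + 17 = -116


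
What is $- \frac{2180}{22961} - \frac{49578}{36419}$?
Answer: $- \frac{1217753878}{836216659} \approx -1.4563$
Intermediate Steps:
$- \frac{2180}{22961} - \frac{49578}{36419} = - \frac{1217753878}{836216659}$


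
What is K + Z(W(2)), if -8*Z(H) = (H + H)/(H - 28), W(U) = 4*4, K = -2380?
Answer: -7139/3 ≈ -2379.7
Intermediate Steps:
W(U) = 16
Z(H) = -H/(4*(-28 + H)) (Z(H) = -(H + H)/(8*(H - 28)) = -2*H/(8*(-28 + H)) = -H/(4*(-28 + H)))
K + Z(W(2)) = -2380 - 1*16/(-112 + 4*16) = -2380 - 1*16/(-112 + 64) = -2380 - 1*16/(-48) = -2380 - 1*16*(-1/48) = -2380 + ⅓ = -7139/3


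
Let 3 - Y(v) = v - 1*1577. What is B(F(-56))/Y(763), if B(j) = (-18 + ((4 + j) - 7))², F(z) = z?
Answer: 5929/817 ≈ 7.2570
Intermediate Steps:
Y(v) = 1580 - v (Y(v) = 3 - (v - 1*1577) = 3 - (v - 1577) = 3 - (-1577 + v) = 3 + (1577 - v) = 1580 - v)
B(j) = (-21 + j)² (B(j) = (-18 + (-3 + j))² = (-21 + j)²)
B(F(-56))/Y(763) = (-21 - 56)²/(1580 - 1*763) = (-77)²/(1580 - 763) = 5929/817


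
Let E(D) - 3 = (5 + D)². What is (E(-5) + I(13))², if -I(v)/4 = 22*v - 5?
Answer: 1256641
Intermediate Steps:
I(v) = 20 - 88*v (I(v) = -4*(22*v - 5) = -4*(-5 + 22*v) = 20 - 88*v)
E(D) = 3 + (5 + D)²
(E(-5) + I(13))² = ((3 + (5 - 5)²) + (20 - 88*13))² = ((3 + 0²) + (20 - 1144))² = ((3 + 0) - 1124)² = (3 - 1124)² = (-1121)² = 1256641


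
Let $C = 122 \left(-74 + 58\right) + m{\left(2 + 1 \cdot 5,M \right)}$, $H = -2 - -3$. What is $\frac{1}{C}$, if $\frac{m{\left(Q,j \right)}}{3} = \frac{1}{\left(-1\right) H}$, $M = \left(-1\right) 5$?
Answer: $- \frac{1}{1955} \approx -0.00051151$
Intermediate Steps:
$M = -5$
$H = 1$ ($H = -2 + 3 = 1$)
$m{\left(Q,j \right)} = -3$ ($m{\left(Q,j \right)} = \frac{3}{\left(-1\right) 1} = \frac{3}{-1} = 3 \left(-1\right) = -3$)
$C = -1955$ ($C = 122 \left(-74 + 58\right) - 3 = 122 \left(-16\right) - 3 = -1952 - 3 = -1955$)
$\frac{1}{C} = \frac{1}{-1955} = - \frac{1}{1955}$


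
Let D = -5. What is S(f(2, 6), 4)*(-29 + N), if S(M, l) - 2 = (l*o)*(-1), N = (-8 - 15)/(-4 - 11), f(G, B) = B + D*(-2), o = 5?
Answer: 2472/5 ≈ 494.40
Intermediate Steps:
f(G, B) = 10 + B (f(G, B) = B - 5*(-2) = B + 10 = 10 + B)
N = 23/15 (N = -23/(-15) = -23*(-1/15) = 23/15 ≈ 1.5333)
S(M, l) = 2 - 5*l (S(M, l) = 2 + (l*5)*(-1) = 2 + (5*l)*(-1) = 2 - 5*l)
S(f(2, 6), 4)*(-29 + N) = (2 - 5*4)*(-29 + 23/15) = (2 - 20)*(-412/15) = -18*(-412/15) = 2472/5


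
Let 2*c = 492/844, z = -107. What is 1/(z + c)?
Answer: -422/45031 ≈ -0.0093713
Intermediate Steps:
c = 123/422 (c = (492/844)/2 = (492*(1/844))/2 = (½)*(123/211) = 123/422 ≈ 0.29147)
1/(z + c) = 1/(-107 + 123/422) = 1/(-45031/422) = -422/45031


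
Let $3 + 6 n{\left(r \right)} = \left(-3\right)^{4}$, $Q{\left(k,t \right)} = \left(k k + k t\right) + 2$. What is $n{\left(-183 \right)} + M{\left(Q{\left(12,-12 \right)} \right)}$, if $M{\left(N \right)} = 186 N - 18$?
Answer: $367$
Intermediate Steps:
$Q{\left(k,t \right)} = 2 + k^{2} + k t$ ($Q{\left(k,t \right)} = \left(k^{2} + k t\right) + 2 = 2 + k^{2} + k t$)
$M{\left(N \right)} = -18 + 186 N$
$n{\left(r \right)} = 13$ ($n{\left(r \right)} = - \frac{1}{2} + \frac{\left(-3\right)^{4}}{6} = - \frac{1}{2} + \frac{1}{6} \cdot 81 = - \frac{1}{2} + \frac{27}{2} = 13$)
$n{\left(-183 \right)} + M{\left(Q{\left(12,-12 \right)} \right)} = 13 - \left(18 - 186 \left(2 + 12^{2} + 12 \left(-12\right)\right)\right) = 13 - \left(18 - 186 \left(2 + 144 - 144\right)\right) = 13 + \left(-18 + 186 \cdot 2\right) = 13 + \left(-18 + 372\right) = 13 + 354 = 367$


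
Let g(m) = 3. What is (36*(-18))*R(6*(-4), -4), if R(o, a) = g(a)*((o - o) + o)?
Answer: 46656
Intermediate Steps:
R(o, a) = 3*o (R(o, a) = 3*((o - o) + o) = 3*(0 + o) = 3*o)
(36*(-18))*R(6*(-4), -4) = (36*(-18))*(3*(6*(-4))) = -1944*(-24) = -648*(-72) = 46656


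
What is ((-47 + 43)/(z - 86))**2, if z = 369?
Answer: 16/80089 ≈ 0.00019978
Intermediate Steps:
((-47 + 43)/(z - 86))**2 = ((-47 + 43)/(369 - 86))**2 = (-4/283)**2 = 16/80089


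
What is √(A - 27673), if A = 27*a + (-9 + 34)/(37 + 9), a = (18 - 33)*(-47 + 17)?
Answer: 3*I*√3649502/46 ≈ 124.59*I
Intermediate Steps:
a = 450 (a = -15*(-30) = 450)
A = 558925/46 (A = 27*450 + (-9 + 34)/(37 + 9) = 12150 + 25/46 = 558925/46 ≈ 12151.)
√(A - 27673) = √(558925/46 - 27673) = √(-714033/46) = 3*I*√3649502/46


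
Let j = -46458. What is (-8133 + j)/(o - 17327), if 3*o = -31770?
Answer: 54591/27917 ≈ 1.9555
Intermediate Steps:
o = -10590 (o = (1/3)*(-31770) = -10590)
(-8133 + j)/(o - 17327) = (-8133 - 46458)/(-10590 - 17327) = -54591/(-27917) = -54591*(-1/27917) = 54591/27917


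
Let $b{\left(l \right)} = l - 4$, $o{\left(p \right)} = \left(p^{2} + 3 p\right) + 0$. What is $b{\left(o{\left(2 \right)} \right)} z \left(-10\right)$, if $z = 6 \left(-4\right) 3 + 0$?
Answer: $4320$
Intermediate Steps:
$z = -72$ ($z = \left(-24\right) 3 + 0 = -72 + 0 = -72$)
$o{\left(p \right)} = p^{2} + 3 p$
$b{\left(l \right)} = -4 + l$ ($b{\left(l \right)} = l - 4 = -4 + l$)
$b{\left(o{\left(2 \right)} \right)} z \left(-10\right) = \left(-4 + 2 \left(3 + 2\right)\right) \left(-72\right) \left(-10\right) = \left(-4 + 2 \cdot 5\right) \left(-72\right) \left(-10\right) = \left(-4 + 10\right) \left(-72\right) \left(-10\right) = 6 \left(-72\right) \left(-10\right) = \left(-432\right) \left(-10\right) = 4320$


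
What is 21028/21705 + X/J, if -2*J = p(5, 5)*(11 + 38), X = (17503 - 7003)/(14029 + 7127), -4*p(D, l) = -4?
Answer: 254080298/267861405 ≈ 0.94855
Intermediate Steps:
p(D, l) = 1 (p(D, l) = -¼*(-4) = 1)
X = 875/1763 (X = 10500/21156 = 10500*(1/21156) = 875/1763 ≈ 0.49631)
J = -49/2 (J = -(11 + 38)/2 = -49/2 ≈ -24.500)
21028/21705 + X/J = 21028/21705 + 875/(1763*(-49/2)) = 21028*(1/21705) + (875/1763)*(-2/49) = 21028/21705 - 250/12341 = 254080298/267861405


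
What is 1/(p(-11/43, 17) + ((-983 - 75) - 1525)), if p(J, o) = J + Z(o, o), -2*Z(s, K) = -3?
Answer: -86/222031 ≈ -0.00038733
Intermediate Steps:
Z(s, K) = 3/2 (Z(s, K) = -½*(-3) = 3/2)
p(J, o) = 3/2 + J (p(J, o) = J + 3/2 = 3/2 + J)
1/(p(-11/43, 17) + ((-983 - 75) - 1525)) = 1/((3/2 - 11/43) + ((-983 - 75) - 1525)) = 1/((3/2 - 11*1/43) + (-1058 - 1525)) = 1/((3/2 - 11/43) - 2583) = 1/(107/86 - 2583) = 1/(-222031/86) = -86/222031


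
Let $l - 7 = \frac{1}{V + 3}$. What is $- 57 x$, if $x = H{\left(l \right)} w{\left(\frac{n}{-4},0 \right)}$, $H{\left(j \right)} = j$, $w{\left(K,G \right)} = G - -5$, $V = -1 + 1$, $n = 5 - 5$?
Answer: $-2090$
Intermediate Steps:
$n = 0$ ($n = 5 - 5 = 0$)
$V = 0$
$w{\left(K,G \right)} = 5 + G$ ($w{\left(K,G \right)} = G + 5 = 5 + G$)
$l = \frac{22}{3}$ ($l = 7 + \frac{1}{0 + 3} = 7 + \frac{1}{3} = \frac{22}{3} \approx 7.3333$)
$x = \frac{110}{3}$ ($x = \frac{22 \left(5 + 0\right)}{3} = \frac{22}{3} \cdot 5 = \frac{110}{3} \approx 36.667$)
$- 57 x = \left(-57\right) \frac{110}{3} = -2090$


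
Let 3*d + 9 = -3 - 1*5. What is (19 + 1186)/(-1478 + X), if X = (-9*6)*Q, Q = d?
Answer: -1205/1172 ≈ -1.0282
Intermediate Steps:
d = -17/3 (d = -3 + (-3 - 1*5)/3 = -3 + (-3 - 5)/3 = -3 + (⅓)*(-8) = -3 - 8/3 = -17/3 ≈ -5.6667)
Q = -17/3 ≈ -5.6667
X = 306 (X = -9*6*(-17/3) = -54*(-17/3) = 306)
(19 + 1186)/(-1478 + X) = (19 + 1186)/(-1478 + 306) = 1205/(-1172) = 1205*(-1/1172) = -1205/1172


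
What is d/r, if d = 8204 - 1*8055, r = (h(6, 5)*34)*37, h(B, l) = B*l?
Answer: 149/37740 ≈ 0.0039481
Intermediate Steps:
r = 37740 (r = ((6*5)*34)*37 = (30*34)*37 = 1020*37 = 37740)
d = 149 (d = 8204 - 8055 = 149)
d/r = 149/37740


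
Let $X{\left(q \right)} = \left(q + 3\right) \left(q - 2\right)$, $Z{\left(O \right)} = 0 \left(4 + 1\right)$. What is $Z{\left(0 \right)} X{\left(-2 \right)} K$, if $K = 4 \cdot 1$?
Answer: $0$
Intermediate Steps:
$Z{\left(O \right)} = 0$ ($Z{\left(O \right)} = 0 \cdot 5 = 0$)
$X{\left(q \right)} = \left(-2 + q\right) \left(3 + q\right)$ ($X{\left(q \right)} = \left(3 + q\right) \left(-2 + q\right) = \left(-2 + q\right) \left(3 + q\right)$)
$K = 4$
$Z{\left(0 \right)} X{\left(-2 \right)} K = 0 \left(-6 - 2 + \left(-2\right)^{2}\right) 4 = 0 \left(-6 - 2 + 4\right) 4 = 0 \left(-4\right) 4 = 0 \cdot 4 = 0$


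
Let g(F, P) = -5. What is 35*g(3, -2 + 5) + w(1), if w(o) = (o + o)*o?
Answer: -173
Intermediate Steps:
w(o) = 2*o² (w(o) = (2*o)*o = 2*o²)
35*g(3, -2 + 5) + w(1) = 35*(-5) + 2*1² = -175 + 2*1 = -175 + 2 = -173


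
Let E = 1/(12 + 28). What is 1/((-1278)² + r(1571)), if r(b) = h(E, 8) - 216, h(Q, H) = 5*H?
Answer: 1/1633108 ≈ 6.1233e-7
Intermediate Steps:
E = 1/40 ≈ 0.025000
r(b) = -176 (r(b) = 5*8 - 216 = 40 - 216 = -176)
1/((-1278)² + r(1571)) = 1/((-1278)² - 176) = 1/(1633284 - 176) = 1/1633108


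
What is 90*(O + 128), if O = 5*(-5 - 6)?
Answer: 6570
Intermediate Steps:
O = -55 (O = 5*(-11) = -55)
90*(O + 128) = 90*(-55 + 128) = 90*73 = 6570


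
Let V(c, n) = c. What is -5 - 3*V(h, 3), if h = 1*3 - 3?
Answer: -5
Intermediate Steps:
h = 0 (h = 3 - 3 = 0)
-5 - 3*V(h, 3) = -5 - 3*0 = -5 + 0 = -5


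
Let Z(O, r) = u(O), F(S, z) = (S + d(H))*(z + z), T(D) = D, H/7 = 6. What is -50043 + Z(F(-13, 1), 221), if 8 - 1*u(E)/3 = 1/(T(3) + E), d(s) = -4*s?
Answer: -17956818/359 ≈ -50019.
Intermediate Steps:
H = 42 (H = 7*6 = 42)
u(E) = 24 - 3/(3 + E)
F(S, z) = 2*z*(-168 + S) (F(S, z) = (S - 4*42)*(z + z) = (S - 168)*(2*z) = (-168 + S)*(2*z) = 2*z*(-168 + S))
Z(O, r) = 3*(23 + 8*O)/(3 + O)
-50043 + Z(F(-13, 1), 221) = -50043 + 3*(23 + 8*(2*1*(-168 - 13)))/(3 + 2*1*(-168 - 13)) = -50043 + 3*(23 + 8*(2*1*(-181)))/(3 + 2*1*(-181)) = -50043 + 3*(23 + 8*(-362))/(3 - 362) = -50043 + 3*(23 - 2896)/(-359) = -50043 + 3*(-1/359)*(-2873) = -50043 + 8619/359 = -17956818/359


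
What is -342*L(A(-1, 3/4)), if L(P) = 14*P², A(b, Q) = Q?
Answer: -10773/4 ≈ -2693.3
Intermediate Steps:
-342*L(A(-1, 3/4)) = -4788*(3/4)² = -4788*(3*(¼))² = -4788*(¾)² = -4788*9/16 = -342*63/8 = -10773/4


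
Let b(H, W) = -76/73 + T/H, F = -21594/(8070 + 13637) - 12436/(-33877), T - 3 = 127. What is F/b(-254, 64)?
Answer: 4279416520906/10587093657483 ≈ 0.40421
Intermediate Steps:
T = 130 (T = 3 + 127 = 130)
F = -461591686/735368039 (F = -21594/21707 - 12436*(-1/33877) = -21594*1/21707 + 12436/33877 = -21594/21707 + 12436/33877 = -461591686/735368039 ≈ -0.62770)
b(H, W) = -76/73 + 130/H
F/b(-254, 64) = -461591686/(735368039*(-76/73 + 130/(-254))) = -461591686/(735368039*(-76/73 + 130*(-1/254))) = -461591686/(735368039*(-76/73 - 65/127)) = -461591686/(735368039*(-14397/9271)) = -461591686/735368039*(-9271/14397) = 4279416520906/10587093657483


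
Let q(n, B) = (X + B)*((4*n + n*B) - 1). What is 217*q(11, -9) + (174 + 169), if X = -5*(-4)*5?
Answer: -1105489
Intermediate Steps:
X = 100 (X = 20*5 = 100)
q(n, B) = (100 + B)*(-1 + 4*n + B*n) (q(n, B) = (100 + B)*((4*n + n*B) - 1) = (100 + B)*((4*n + B*n) - 1) = (100 + B)*(-1 + 4*n + B*n))
217*q(11, -9) + (174 + 169) = 217*(-100 - 1*(-9) + 400*11 + 11*(-9)² + 104*(-9)*11) + (174 + 169) = 217*(-100 + 9 + 4400 + 11*81 - 10296) + 343 = 217*(-100 + 9 + 4400 + 891 - 10296) + 343 = 217*(-5096) + 343 = -1105832 + 343 = -1105489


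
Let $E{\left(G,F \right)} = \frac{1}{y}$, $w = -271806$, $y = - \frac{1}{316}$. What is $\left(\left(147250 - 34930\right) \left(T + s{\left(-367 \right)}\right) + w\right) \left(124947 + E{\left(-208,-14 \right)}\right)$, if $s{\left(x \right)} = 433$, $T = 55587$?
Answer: $784165115144814$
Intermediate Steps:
$y = - \frac{1}{316}$ ($y = \left(-1\right) \frac{1}{316} = - \frac{1}{316} \approx -0.0031646$)
$E{\left(G,F \right)} = -316$ ($E{\left(G,F \right)} = \frac{1}{- \frac{1}{316}} = -316$)
$\left(\left(147250 - 34930\right) \left(T + s{\left(-367 \right)}\right) + w\right) \left(124947 + E{\left(-208,-14 \right)}\right) = \left(\left(147250 - 34930\right) \left(55587 + 433\right) - 271806\right) \left(124947 - 316\right) = \left(112320 \cdot 56020 - 271806\right) 124631 = \left(6292166400 - 271806\right) 124631 = 6291894594 \cdot 124631 = 784165115144814$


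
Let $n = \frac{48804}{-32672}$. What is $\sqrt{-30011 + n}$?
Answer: $\frac{i \sqrt{500580064058}}{4084} \approx 173.24 i$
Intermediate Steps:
$n = - \frac{12201}{8168}$ ($n = 48804 \left(- \frac{1}{32672}\right) = - \frac{12201}{8168} \approx -1.4938$)
$\sqrt{-30011 + n} = \sqrt{-30011 - \frac{12201}{8168}} = \sqrt{- \frac{245142049}{8168}} = \frac{i \sqrt{500580064058}}{4084}$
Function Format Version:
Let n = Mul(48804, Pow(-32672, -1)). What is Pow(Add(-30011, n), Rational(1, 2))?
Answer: Mul(Rational(1, 4084), I, Pow(500580064058, Rational(1, 2))) ≈ Mul(173.24, I)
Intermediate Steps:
n = Rational(-12201, 8168) (n = Mul(48804, Rational(-1, 32672)) = Rational(-12201, 8168) ≈ -1.4938)
Pow(Add(-30011, n), Rational(1, 2)) = Pow(Add(-30011, Rational(-12201, 8168)), Rational(1, 2)) = Pow(Rational(-245142049, 8168), Rational(1, 2)) = Mul(Rational(1, 4084), I, Pow(500580064058, Rational(1, 2)))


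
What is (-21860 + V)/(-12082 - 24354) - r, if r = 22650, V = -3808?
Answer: -206312433/9109 ≈ -22649.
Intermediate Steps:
(-21860 + V)/(-12082 - 24354) - r = (-21860 - 3808)/(-12082 - 24354) - 1*22650 = -25668/(-36436) - 22650 = -25668*(-1/36436) - 22650 = 6417/9109 - 22650 = -206312433/9109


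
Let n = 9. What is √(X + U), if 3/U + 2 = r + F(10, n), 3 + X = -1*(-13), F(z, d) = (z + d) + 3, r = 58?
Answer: 3*√754/26 ≈ 3.1684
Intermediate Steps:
F(z, d) = 3 + d + z (F(z, d) = (d + z) + 3 = 3 + d + z)
X = 10 (X = -3 - 1*(-13) = -3 + 13 = 10)
U = 1/26 (U = 3/(-2 + (58 + (3 + 9 + 10))) = 3/(-2 + (58 + 22)) = 3/(-2 + 80) = 3/78 = 3*(1/78) = 1/26 ≈ 0.038462)
√(X + U) = √(10 + 1/26) = √(261/26) = 3*√754/26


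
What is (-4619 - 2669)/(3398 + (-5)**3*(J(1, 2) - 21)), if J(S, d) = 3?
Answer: -911/706 ≈ -1.2904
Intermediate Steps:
(-4619 - 2669)/(3398 + (-5)**3*(J(1, 2) - 21)) = (-4619 - 2669)/(3398 + (-5)**3*(3 - 21)) = -7288/(3398 - 125*(-18)) = -7288/(3398 + 2250) = -7288/5648 = -7288*1/5648 = -911/706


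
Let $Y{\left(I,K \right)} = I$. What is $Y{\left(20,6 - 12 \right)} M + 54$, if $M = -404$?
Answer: $-8026$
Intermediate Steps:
$Y{\left(20,6 - 12 \right)} M + 54 = 20 \left(-404\right) + 54 = -8080 + 54 = -8026$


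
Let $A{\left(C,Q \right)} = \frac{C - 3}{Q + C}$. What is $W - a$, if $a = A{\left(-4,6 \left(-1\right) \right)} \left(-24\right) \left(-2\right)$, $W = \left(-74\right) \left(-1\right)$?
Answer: $\frac{202}{5} \approx 40.4$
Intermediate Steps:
$A{\left(C,Q \right)} = \frac{-3 + C}{C + Q}$
$W = 74$
$a = \frac{168}{5}$ ($a = \frac{-3 - 4}{-4 + 6 \left(-1\right)} \left(-24\right) \left(-2\right) = \frac{1}{-4 - 6} \left(-7\right) \left(-24\right) \left(-2\right) = \frac{1}{-10} \left(-7\right) \left(-24\right) \left(-2\right) = \left(- \frac{1}{10}\right) \left(-7\right) \left(-24\right) \left(-2\right) = \frac{7}{10} \left(-24\right) \left(-2\right) = \left(- \frac{84}{5}\right) \left(-2\right) = \frac{168}{5} \approx 33.6$)
$W - a = 74 - \frac{168}{5} = \frac{202}{5}$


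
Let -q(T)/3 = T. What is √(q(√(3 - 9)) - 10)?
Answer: √(-10 - 3*I*√6) ≈ 1.0977 - 3.3474*I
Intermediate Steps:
q(T) = -3*T
√(q(√(3 - 9)) - 10) = √(-3*√(3 - 9) - 10) = √(-3*I*√6 - 10) = √(-10 - 3*I*√6)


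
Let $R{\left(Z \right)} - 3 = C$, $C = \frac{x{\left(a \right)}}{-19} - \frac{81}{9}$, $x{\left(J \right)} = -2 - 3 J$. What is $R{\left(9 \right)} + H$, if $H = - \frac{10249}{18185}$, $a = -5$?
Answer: $- \frac{2504226}{345515} \approx -7.2478$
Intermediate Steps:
$H = - \frac{10249}{18185}$ ($H = \left(-10249\right) \frac{1}{18185} = - \frac{10249}{18185} \approx -0.5636$)
$C = - \frac{184}{19}$ ($C = \frac{-2 - -15}{-19} - \frac{81}{9} = \left(-2 + 15\right) \left(- \frac{1}{19}\right) - 9 = 13 \left(- \frac{1}{19}\right) - 9 = - \frac{13}{19} - 9 = - \frac{184}{19} \approx -9.6842$)
$R{\left(Z \right)} = - \frac{127}{19}$ ($R{\left(Z \right)} = 3 - \frac{184}{19} = - \frac{127}{19}$)
$R{\left(9 \right)} + H = - \frac{127}{19} - \frac{10249}{18185} = - \frac{2504226}{345515}$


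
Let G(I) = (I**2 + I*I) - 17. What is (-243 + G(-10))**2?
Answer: 3600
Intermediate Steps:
G(I) = -17 + 2*I**2 (G(I) = (I**2 + I**2) - 17 = 2*I**2 - 17 = -17 + 2*I**2)
(-243 + G(-10))**2 = (-243 + (-17 + 2*(-10)**2))**2 = (-243 + (-17 + 2*100))**2 = (-243 + (-17 + 200))**2 = (-243 + 183)**2 = (-60)**2 = 3600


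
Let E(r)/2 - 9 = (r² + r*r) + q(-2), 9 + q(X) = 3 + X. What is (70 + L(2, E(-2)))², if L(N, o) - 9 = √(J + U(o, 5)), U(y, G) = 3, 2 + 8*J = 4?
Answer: (158 + √13)²/4 ≈ 6529.1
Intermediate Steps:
q(X) = -6 + X (q(X) = -9 + (3 + X) = -6 + X)
J = ¼ (J = -¼ + (⅛)*4 = -¼ + ½ = ¼ ≈ 0.25000)
E(r) = 2 + 4*r² (E(r) = 18 + 2*((r² + r*r) + (-6 - 2)) = 18 + 2*((r² + r²) - 8) = 18 + 2*(2*r² - 8) = 18 + 2*(-8 + 2*r²) = 18 + (-16 + 4*r²) = 2 + 4*r²)
L(N, o) = 9 + √13/2 (L(N, o) = 9 + √(¼ + 3) = 9 + √(13/4) = 9 + √13/2)
(70 + L(2, E(-2)))² = (70 + (9 + √13/2))² = (79 + √13/2)²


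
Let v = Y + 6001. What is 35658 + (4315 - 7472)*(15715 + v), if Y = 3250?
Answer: -78782004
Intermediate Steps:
v = 9251 (v = 3250 + 6001 = 9251)
35658 + (4315 - 7472)*(15715 + v) = 35658 + (4315 - 7472)*(15715 + 9251) = 35658 - 3157*24966 = 35658 - 78817662 = -78782004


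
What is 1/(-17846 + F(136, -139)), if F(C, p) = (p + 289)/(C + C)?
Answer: -136/2426981 ≈ -5.6037e-5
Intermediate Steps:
F(C, p) = (289 + p)/(2*C) (F(C, p) = (289 + p)/((2*C)) = (289 + p)*(1/(2*C)) = (289 + p)/(2*C))
1/(-17846 + F(136, -139)) = 1/(-17846 + (½)*(289 - 139)/136) = 1/(-17846 + (½)*(1/136)*150) = 1/(-17846 + 75/136) = 1/(-2426981/136) = -136/2426981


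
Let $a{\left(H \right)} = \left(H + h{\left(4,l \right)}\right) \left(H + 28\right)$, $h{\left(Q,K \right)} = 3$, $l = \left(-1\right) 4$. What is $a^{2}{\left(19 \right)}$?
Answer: $1069156$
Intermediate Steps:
$l = -4$
$a{\left(H \right)} = \left(3 + H\right) \left(28 + H\right)$ ($a{\left(H \right)} = \left(H + 3\right) \left(H + 28\right) = \left(3 + H\right) \left(28 + H\right)$)
$a^{2}{\left(19 \right)} = \left(84 + 19^{2} + 31 \cdot 19\right)^{2} = \left(84 + 361 + 589\right)^{2} = 1034^{2} = 1069156$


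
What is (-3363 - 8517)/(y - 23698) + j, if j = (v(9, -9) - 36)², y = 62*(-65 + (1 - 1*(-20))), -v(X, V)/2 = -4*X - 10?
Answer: 41441908/13213 ≈ 3136.4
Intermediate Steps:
v(X, V) = 20 + 8*X (v(X, V) = -2*(-4*X - 10) = -2*(-10 - 4*X) = 20 + 8*X)
y = -2728 (y = 62*(-65 + (1 + 20)) = 62*(-65 + 21) = 62*(-44) = -2728)
j = 3136 (j = ((20 + 8*9) - 36)² = ((20 + 72) - 36)² = (92 - 36)² = 56² = 3136)
(-3363 - 8517)/(y - 23698) + j = (-3363 - 8517)/(-2728 - 23698) + 3136 = -11880/(-26426) + 3136 = -11880*(-1/26426) + 3136 = 5940/13213 + 3136 = 41441908/13213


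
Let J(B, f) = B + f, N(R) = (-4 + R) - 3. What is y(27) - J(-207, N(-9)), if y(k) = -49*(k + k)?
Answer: -2423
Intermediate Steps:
N(R) = -7 + R
y(k) = -98*k
y(27) - J(-207, N(-9)) = -98*27 - (-207 + (-7 - 9)) = -2646 - (-207 - 16) = -2646 - 1*(-223) = -2646 + 223 = -2423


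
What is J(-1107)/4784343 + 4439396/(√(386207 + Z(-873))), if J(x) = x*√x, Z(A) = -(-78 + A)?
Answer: 37622*√387158/3281 - 1107*I*√123/1594781 ≈ 7134.8 - 0.0076984*I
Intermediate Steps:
Z(A) = 78 - A
J(x) = x^(3/2)
J(-1107)/4784343 + 4439396/(√(386207 + Z(-873))) = (-1107)^(3/2)/4784343 + 4439396/(√(386207 + (78 - 1*(-873)))) = -3321*I*√123*(1/4784343) + 4439396/(√(386207 + (78 + 873))) = -1107*I*√123/1594781 + 4439396/(√(386207 + 951)) = -1107*I*√123/1594781 + 4439396/(√387158) = -1107*I*√123/1594781 + 4439396*(√387158/387158) = -1107*I*√123/1594781 + 37622*√387158/3281 = 37622*√387158/3281 - 1107*I*√123/1594781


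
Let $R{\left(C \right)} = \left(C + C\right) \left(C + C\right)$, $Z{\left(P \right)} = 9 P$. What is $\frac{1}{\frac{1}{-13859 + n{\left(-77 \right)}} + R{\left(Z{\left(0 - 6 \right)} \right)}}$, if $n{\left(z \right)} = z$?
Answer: $\frac{13936}{162549503} \approx 8.5734 \cdot 10^{-5}$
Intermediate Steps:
$R{\left(C \right)} = 4 C^{2}$ ($R{\left(C \right)} = 2 C 2 C = 4 C^{2}$)
$\frac{1}{\frac{1}{-13859 + n{\left(-77 \right)}} + R{\left(Z{\left(0 - 6 \right)} \right)}} = \frac{1}{\frac{1}{-13859 - 77} + 4 \left(9 \left(0 - 6\right)\right)^{2}} = \frac{1}{\frac{1}{-13936} + 4 \left(9 \left(0 - 6\right)\right)^{2}} = \frac{1}{- \frac{1}{13936} + 4 \left(9 \left(-6\right)\right)^{2}} = \frac{1}{- \frac{1}{13936} + 4 \left(-54\right)^{2}} = \frac{1}{- \frac{1}{13936} + 4 \cdot 2916} = \frac{1}{- \frac{1}{13936} + 11664} = \frac{1}{\frac{162549503}{13936}} = \frac{13936}{162549503}$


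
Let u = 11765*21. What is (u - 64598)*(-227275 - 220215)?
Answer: -81652157830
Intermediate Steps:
u = 247065
(u - 64598)*(-227275 - 220215) = (247065 - 64598)*(-227275 - 220215) = 182467*(-447490) = -81652157830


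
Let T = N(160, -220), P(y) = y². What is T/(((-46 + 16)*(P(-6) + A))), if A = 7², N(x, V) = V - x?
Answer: 38/255 ≈ 0.14902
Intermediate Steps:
A = 49
T = -380 (T = -220 - 1*160 = -220 - 160 = -380)
T/(((-46 + 16)*(P(-6) + A))) = -380*1/((-46 + 16)*((-6)² + 49)) = -380*(-1/(30*(36 + 49))) = -380/((-30*85)) = -380/(-2550) = -380*(-1/2550) = 38/255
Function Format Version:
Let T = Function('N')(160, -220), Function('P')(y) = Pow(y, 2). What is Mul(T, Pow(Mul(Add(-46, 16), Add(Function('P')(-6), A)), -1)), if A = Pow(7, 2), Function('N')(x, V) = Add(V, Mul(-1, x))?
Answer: Rational(38, 255) ≈ 0.14902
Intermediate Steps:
A = 49
T = -380 (T = Add(-220, Mul(-1, 160)) = Add(-220, -160) = -380)
Mul(T, Pow(Mul(Add(-46, 16), Add(Function('P')(-6), A)), -1)) = Mul(-380, Pow(Mul(Add(-46, 16), Add(Pow(-6, 2), 49)), -1)) = Mul(-380, Pow(Mul(-30, Add(36, 49)), -1)) = Mul(-380, Pow(Mul(-30, 85), -1)) = Mul(-380, Pow(-2550, -1)) = Mul(-380, Rational(-1, 2550)) = Rational(38, 255)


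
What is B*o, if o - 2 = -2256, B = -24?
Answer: 54096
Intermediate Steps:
o = -2254 (o = 2 - 2256 = -2254)
B*o = -24*(-2254) = 54096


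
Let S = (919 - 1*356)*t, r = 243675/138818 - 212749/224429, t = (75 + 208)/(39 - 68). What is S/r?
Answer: -4963860726837338/729476030897 ≈ -6804.7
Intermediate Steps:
t = -283/29 (t = 283/(-29) = 283*(-1/29) = -283/29 ≈ -9.7586)
r = 25154345893/31154784922 (r = 243675*(1/138818) - 212749*1/224429 = 243675/138818 - 212749/224429 = 25154345893/31154784922 ≈ 0.80740)
S = -159329/29 (S = (919 - 1*356)*(-283/29) = (919 - 356)*(-283/29) = 563*(-283/29) = -159329/29 ≈ -5494.1)
S/r = -159329/(29*25154345893/31154784922) = -159329/29*31154784922/25154345893 = -4963860726837338/729476030897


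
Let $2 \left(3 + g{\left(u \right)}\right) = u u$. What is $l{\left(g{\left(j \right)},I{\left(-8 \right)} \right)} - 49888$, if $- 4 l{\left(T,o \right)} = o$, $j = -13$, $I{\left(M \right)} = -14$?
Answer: $- \frac{99769}{2} \approx -49885.0$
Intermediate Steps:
$g{\left(u \right)} = -3 + \frac{u^{2}}{2}$ ($g{\left(u \right)} = -3 + \frac{u u}{2} = -3 + \frac{u^{2}}{2}$)
$l{\left(T,o \right)} = - \frac{o}{4}$
$l{\left(g{\left(j \right)},I{\left(-8 \right)} \right)} - 49888 = \left(- \frac{1}{4}\right) \left(-14\right) - 49888 = \frac{7}{2} - 49888 = - \frac{99769}{2}$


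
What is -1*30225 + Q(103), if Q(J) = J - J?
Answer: -30225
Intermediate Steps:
Q(J) = 0
-1*30225 + Q(103) = -1*30225 + 0 = -30225 + 0 = -30225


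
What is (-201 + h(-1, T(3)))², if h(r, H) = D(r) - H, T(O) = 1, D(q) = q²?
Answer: 40401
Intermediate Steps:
h(r, H) = r² - H
(-201 + h(-1, T(3)))² = (-201 + ((-1)² - 1*1))² = (-201 + (1 - 1))² = (-201 + 0)² = (-201)² = 40401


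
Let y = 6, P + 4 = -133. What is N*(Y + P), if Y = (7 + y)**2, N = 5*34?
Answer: 5440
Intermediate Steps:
P = -137 (P = -4 - 133 = -137)
N = 170
Y = 169 (Y = (7 + 6)**2 = 13**2 = 169)
N*(Y + P) = 170*(169 - 137) = 170*32 = 5440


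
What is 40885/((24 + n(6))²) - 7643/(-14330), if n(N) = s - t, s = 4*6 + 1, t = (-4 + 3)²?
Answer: 301745761/16508160 ≈ 18.279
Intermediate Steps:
t = 1 (t = (-1)² = 1)
s = 25 (s = 24 + 1 = 25)
n(N) = 24 (n(N) = 25 - 1*1 = 25 - 1 = 24)
40885/((24 + n(6))²) - 7643/(-14330) = 40885/((24 + 24)²) - 7643/(-14330) = 40885/(48²) - 7643*(-1/14330) = 40885/2304 + 7643/14330 = 301745761/16508160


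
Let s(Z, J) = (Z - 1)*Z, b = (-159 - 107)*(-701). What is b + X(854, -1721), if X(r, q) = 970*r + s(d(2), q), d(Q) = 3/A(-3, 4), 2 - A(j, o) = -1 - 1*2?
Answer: 25371144/25 ≈ 1.0148e+6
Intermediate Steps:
A(j, o) = 5 (A(j, o) = 2 - (-1 - 1*2) = 2 - (-1 - 2) = 2 - 1*(-3) = 2 + 3 = 5)
b = 186466 (b = -266*(-701) = 186466)
d(Q) = 3/5
s(Z, J) = Z*(-1 + Z) (s(Z, J) = (-1 + Z)*Z = Z*(-1 + Z))
X(r, q) = -6/25 + 970*r (X(r, q) = 970*r + 3*(-1 + 3/5)/5 = 970*r + (3/5)*(-2/5) = 970*r - 6/25 = -6/25 + 970*r)
b + X(854, -1721) = 186466 + (-6/25 + 970*854) = 186466 + (-6/25 + 828380) = 186466 + 20709494/25 = 25371144/25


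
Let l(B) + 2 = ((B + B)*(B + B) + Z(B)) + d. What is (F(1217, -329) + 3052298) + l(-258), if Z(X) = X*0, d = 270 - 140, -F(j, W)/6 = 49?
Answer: 3318388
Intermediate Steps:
F(j, W) = -294 (F(j, W) = -6*49 = -294)
d = 130
Z(X) = 0
l(B) = 128 + 4*B**2 (l(B) = -2 + (((B + B)*(B + B) + 0) + 130) = -2 + (((2*B)*(2*B) + 0) + 130) = -2 + ((4*B**2 + 0) + 130) = -2 + (4*B**2 + 130) = -2 + (130 + 4*B**2) = 128 + 4*B**2)
(F(1217, -329) + 3052298) + l(-258) = (-294 + 3052298) + (128 + 4*(-258)**2) = 3052004 + (128 + 4*66564) = 3052004 + (128 + 266256) = 3052004 + 266384 = 3318388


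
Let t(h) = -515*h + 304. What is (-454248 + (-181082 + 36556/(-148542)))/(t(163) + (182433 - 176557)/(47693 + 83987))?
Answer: 81757015281440/10763276121159 ≈ 7.5959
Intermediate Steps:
t(h) = 304 - 515*h
(-454248 + (-181082 + 36556/(-148542)))/(t(163) + (182433 - 176557)/(47693 + 83987)) = (-454248 + (-181082 + 36556/(-148542)))/((304 - 515*163) + (182433 - 176557)/(47693 + 83987)) = (-454248 + (-181082 + 36556*(-1/148542)))/((304 - 83945) + 5876/131680) = (-454248 + (-181082 - 962/3909))/(-83641 + 5876*(1/131680)) = (-454248 - 707850500/3909)/(-83641 + 1469/32920) = -2483505932/(3909*(-2753460251/32920)) = -2483505932/3909*(-32920/2753460251) = 81757015281440/10763276121159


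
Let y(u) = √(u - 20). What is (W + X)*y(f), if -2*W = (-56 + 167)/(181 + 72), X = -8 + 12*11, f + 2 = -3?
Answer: 313165*I/506 ≈ 618.9*I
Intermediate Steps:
f = -5 (f = -2 - 3 = -5)
X = 124 (X = -8 + 132 = 124)
y(u) = √(-20 + u)
W = -111/506 (W = -(-56 + 167)/(2*(181 + 72)) = -111/(2*253) = -½*111/253 = -111/506 ≈ -0.21937)
(W + X)*y(f) = (-111/506 + 124)*√(-20 - 5) = 62633*√(-25)/506 = 62633*(5*I)/506 = 313165*I/506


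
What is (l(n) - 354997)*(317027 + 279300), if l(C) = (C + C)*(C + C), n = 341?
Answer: 65671703529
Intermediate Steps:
l(C) = 4*C² (l(C) = (2*C)*(2*C) = 4*C²)
(l(n) - 354997)*(317027 + 279300) = (4*341² - 354997)*(317027 + 279300) = (4*116281 - 354997)*596327 = (465124 - 354997)*596327 = 110127*596327 = 65671703529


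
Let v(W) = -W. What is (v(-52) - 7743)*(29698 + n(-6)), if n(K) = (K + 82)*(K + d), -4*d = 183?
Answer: -198158615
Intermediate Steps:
d = -183/4 (d = -¼*183 = -183/4 ≈ -45.750)
n(K) = (82 + K)*(-183/4 + K) (n(K) = (K + 82)*(K - 183/4) = (82 + K)*(-183/4 + K))
(v(-52) - 7743)*(29698 + n(-6)) = (-1*(-52) - 7743)*(29698 + (-7503/2 + (-6)² + (145/4)*(-6))) = (52 - 7743)*(29698 + (-7503/2 + 36 - 435/2)) = -7691*(29698 - 3933) = -7691*25765 = -198158615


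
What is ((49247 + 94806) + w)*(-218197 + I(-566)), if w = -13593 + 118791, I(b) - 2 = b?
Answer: -54526398011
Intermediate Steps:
I(b) = 2 + b
w = 105198
((49247 + 94806) + w)*(-218197 + I(-566)) = ((49247 + 94806) + 105198)*(-218197 + (2 - 566)) = (144053 + 105198)*(-218197 - 564) = 249251*(-218761) = -54526398011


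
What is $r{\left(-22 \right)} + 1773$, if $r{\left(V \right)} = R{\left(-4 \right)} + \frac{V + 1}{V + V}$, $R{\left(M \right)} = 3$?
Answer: $\frac{78165}{44} \approx 1776.5$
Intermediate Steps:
$r{\left(V \right)} = 3 + \frac{1 + V}{2 V}$ ($r{\left(V \right)} = 3 + \frac{V + 1}{V + V} = 3 + \frac{1 + V}{2 V}$)
$r{\left(-22 \right)} + 1773 = \frac{1 + 7 \left(-22\right)}{2 \left(-22\right)} + 1773 = \frac{1}{2} \left(- \frac{1}{22}\right) \left(1 - 154\right) + 1773 = \frac{1}{2} \left(- \frac{1}{22}\right) \left(-153\right) + 1773 = \frac{153}{44} + 1773 = \frac{78165}{44}$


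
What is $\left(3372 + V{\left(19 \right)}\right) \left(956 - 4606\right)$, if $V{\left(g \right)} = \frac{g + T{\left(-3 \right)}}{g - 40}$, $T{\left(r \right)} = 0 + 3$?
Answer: $- \frac{258383500}{21} \approx -1.2304 \cdot 10^{7}$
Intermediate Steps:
$T{\left(r \right)} = 3$
$V{\left(g \right)} = \frac{3 + g}{-40 + g}$ ($V{\left(g \right)} = \frac{g + 3}{g - 40} = \frac{3 + g}{-40 + g}$)
$\left(3372 + V{\left(19 \right)}\right) \left(956 - 4606\right) = \left(3372 + \frac{3 + 19}{-40 + 19}\right) \left(956 - 4606\right) = \left(3372 + \frac{1}{-21} \cdot 22\right) \left(-3650\right) = \left(3372 - \frac{22}{21}\right) \left(-3650\right) = \frac{70790}{21} \left(-3650\right) = - \frac{258383500}{21}$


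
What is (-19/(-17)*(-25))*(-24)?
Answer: 11400/17 ≈ 670.59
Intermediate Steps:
(-19/(-17)*(-25))*(-24) = (-19*(-1/17)*(-25))*(-24) = ((19/17)*(-25))*(-24) = -475/17*(-24) = 11400/17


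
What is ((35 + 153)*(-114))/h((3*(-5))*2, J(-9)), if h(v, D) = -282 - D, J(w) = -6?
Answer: 1786/23 ≈ 77.652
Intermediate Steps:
((35 + 153)*(-114))/h((3*(-5))*2, J(-9)) = ((35 + 153)*(-114))/(-282 - 1*(-6)) = (188*(-114))/(-282 + 6) = -21432/(-276) = -21432*(-1/276) = 1786/23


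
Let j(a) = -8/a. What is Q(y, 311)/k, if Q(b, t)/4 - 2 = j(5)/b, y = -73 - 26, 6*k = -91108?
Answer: -1996/3758205 ≈ -0.00053110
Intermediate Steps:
k = -45554/3 (k = (⅙)*(-91108) = -45554/3 ≈ -15185.)
y = -99
Q(b, t) = 8 - 32/(5*b) (Q(b, t) = 8 + 4*((-8/5)/b) = 8 + 4*((-8*⅕)/b) = 8 + 4*(-8/(5*b)) = 8 - 32/(5*b))
Q(y, 311)/k = (8 - 32/5/(-99))/(-45554/3) = (8 - 32/5*(-1/99))*(-3/45554) = (8 + 32/495)*(-3/45554) = (3992/495)*(-3/45554) = -1996/3758205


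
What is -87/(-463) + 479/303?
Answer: 248138/140289 ≈ 1.7688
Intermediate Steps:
-87/(-463) + 479/303 = -87*(-1/463) + 479*(1/303) = 87/463 + 479/303 = 248138/140289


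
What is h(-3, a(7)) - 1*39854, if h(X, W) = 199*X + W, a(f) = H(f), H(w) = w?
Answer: -40444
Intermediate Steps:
a(f) = f
h(X, W) = W + 199*X
h(-3, a(7)) - 1*39854 = (7 + 199*(-3)) - 1*39854 = (7 - 597) - 39854 = -590 - 39854 = -40444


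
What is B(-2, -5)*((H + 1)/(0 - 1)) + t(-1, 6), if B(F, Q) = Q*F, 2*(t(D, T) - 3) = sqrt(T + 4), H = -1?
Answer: 3 + sqrt(10)/2 ≈ 4.5811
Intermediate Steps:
t(D, T) = 3 + sqrt(4 + T)/2 (t(D, T) = 3 + sqrt(T + 4)/2 = 3 + sqrt(4 + T)/2)
B(F, Q) = F*Q
B(-2, -5)*((H + 1)/(0 - 1)) + t(-1, 6) = (-2*(-5))*((-1 + 1)/(0 - 1)) + (3 + sqrt(4 + 6)/2) = 10*(0/(-1)) + (3 + sqrt(10)/2) = 10*(0*(-1)) + (3 + sqrt(10)/2) = 10*0 + (3 + sqrt(10)/2) = 0 + (3 + sqrt(10)/2) = 3 + sqrt(10)/2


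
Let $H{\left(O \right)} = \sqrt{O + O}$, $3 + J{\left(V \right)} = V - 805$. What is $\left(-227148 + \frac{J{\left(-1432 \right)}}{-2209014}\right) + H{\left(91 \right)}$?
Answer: $- \frac{250886554916}{1104507} + \sqrt{182} \approx -2.2713 \cdot 10^{5}$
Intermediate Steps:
$J{\left(V \right)} = -808 + V$ ($J{\left(V \right)} = -3 + \left(V - 805\right) = -3 + \left(-805 + V\right) = -808 + V$)
$H{\left(O \right)} = \sqrt{2} \sqrt{O}$ ($H{\left(O \right)} = \sqrt{2 O} = \sqrt{2} \sqrt{O}$)
$\left(-227148 + \frac{J{\left(-1432 \right)}}{-2209014}\right) + H{\left(91 \right)} = \left(-227148 + \frac{-808 - 1432}{-2209014}\right) + \sqrt{2} \sqrt{91} = \left(-227148 - - \frac{1120}{1104507}\right) + \sqrt{182} = \left(-227148 + \frac{1120}{1104507}\right) + \sqrt{182} = - \frac{250886554916}{1104507} + \sqrt{182}$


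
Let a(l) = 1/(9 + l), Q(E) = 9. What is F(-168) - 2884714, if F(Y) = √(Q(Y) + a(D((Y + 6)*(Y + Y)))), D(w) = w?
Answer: -2884714 + √2963828530/18147 ≈ -2.8847e+6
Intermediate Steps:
F(Y) = √(9 + 1/(9 + 2*Y*(6 + Y))) (F(Y) = √(9 + 1/(9 + (Y + 6)*(Y + Y))) = √(9 + 1/(9 + (6 + Y)*(2*Y))) = √(9 + 1/(9 + 2*Y*(6 + Y))))
F(-168) - 2884714 = √(9 + 1/(9 + 2*(-168)*(6 - 168))) - 2884714 = √(9 + 1/(9 + 2*(-168)*(-162))) - 2884714 = √(9 + 1/(9 + 54432)) - 2884714 = √(9 + 1/54441) - 2884714 = √(489970/54441) - 2884714 = √2963828530/18147 - 2884714 = -2884714 + √2963828530/18147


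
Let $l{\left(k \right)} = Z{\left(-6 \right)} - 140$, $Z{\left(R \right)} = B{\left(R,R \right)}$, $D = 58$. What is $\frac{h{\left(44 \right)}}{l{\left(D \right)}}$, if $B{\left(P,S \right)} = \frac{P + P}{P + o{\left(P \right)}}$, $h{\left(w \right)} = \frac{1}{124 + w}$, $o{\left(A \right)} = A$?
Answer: $- \frac{1}{23352} \approx -4.2823 \cdot 10^{-5}$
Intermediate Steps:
$B{\left(P,S \right)} = 1$ ($B{\left(P,S \right)} = \frac{P + P}{P + P} = \frac{2 P}{2 P} = 2 P \frac{1}{2 P} = 1$)
$Z{\left(R \right)} = 1$
$l{\left(k \right)} = -139$ ($l{\left(k \right)} = 1 - 140 = -139$)
$\frac{h{\left(44 \right)}}{l{\left(D \right)}} = \frac{1}{\left(124 + 44\right) \left(-139\right)} = \frac{1}{168} \left(- \frac{1}{139}\right) = - \frac{1}{23352}$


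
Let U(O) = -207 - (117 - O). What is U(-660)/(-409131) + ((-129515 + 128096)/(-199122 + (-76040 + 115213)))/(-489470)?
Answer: 25679004226877/10676987655440310 ≈ 0.0024051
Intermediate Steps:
U(O) = -324 + O (U(O) = -207 + (-117 + O) = -324 + O)
U(-660)/(-409131) + ((-129515 + 128096)/(-199122 + (-76040 + 115213)))/(-489470) = (-324 - 660)/(-409131) + ((-129515 + 128096)/(-199122 + (-76040 + 115213)))/(-489470) = -984*(-1/409131) - 1419/(-199122 + 39173)*(-1/489470) = 328/136377 - 1419/(-159949)*(-1/489470) = 328/136377 - 1419*(-1/159949)*(-1/489470) = 328/136377 + (1419/159949)*(-1/489470) = 328/136377 - 1419/78290237030 = 25679004226877/10676987655440310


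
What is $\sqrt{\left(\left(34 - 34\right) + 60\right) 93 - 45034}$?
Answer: $i \sqrt{39454} \approx 198.63 i$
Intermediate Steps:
$\sqrt{\left(\left(34 - 34\right) + 60\right) 93 - 45034} = \sqrt{\left(0 + 60\right) 93 - 45034} = \sqrt{60 \cdot 93 - 45034} = \sqrt{5580 - 45034} = \sqrt{-39454} = i \sqrt{39454}$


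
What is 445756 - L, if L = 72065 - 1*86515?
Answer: 460206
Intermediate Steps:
L = -14450 (L = 72065 - 86515 = -14450)
445756 - L = 445756 - 1*(-14450) = 445756 + 14450 = 460206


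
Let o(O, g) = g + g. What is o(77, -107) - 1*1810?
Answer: -2024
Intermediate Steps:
o(O, g) = 2*g
o(77, -107) - 1*1810 = 2*(-107) - 1*1810 = -214 - 1810 = -2024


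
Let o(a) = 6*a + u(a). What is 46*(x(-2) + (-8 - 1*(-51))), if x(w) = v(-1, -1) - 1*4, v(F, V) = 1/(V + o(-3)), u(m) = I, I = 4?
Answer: 26864/15 ≈ 1790.9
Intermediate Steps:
u(m) = 4
o(a) = 4 + 6*a (o(a) = 6*a + 4 = 4 + 6*a)
v(F, V) = 1/(-14 + V) (v(F, V) = 1/(V + (4 + 6*(-3))) = 1/(V + (4 - 18)) = 1/(V - 14) = 1/(-14 + V))
x(w) = -61/15 (x(w) = 1/(-14 - 1) - 1*4 = 1/(-15) - 4 = -1/15 - 4 = -61/15)
46*(x(-2) + (-8 - 1*(-51))) = 46*(-61/15 + (-8 - 1*(-51))) = 46*(-61/15 + (-8 + 51)) = 46*(-61/15 + 43) = 46*(584/15) = 26864/15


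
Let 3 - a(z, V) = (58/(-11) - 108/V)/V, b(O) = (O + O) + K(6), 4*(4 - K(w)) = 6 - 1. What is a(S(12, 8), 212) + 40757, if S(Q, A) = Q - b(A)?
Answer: 5037776331/123596 ≈ 40760.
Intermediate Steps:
K(w) = 11/4 (K(w) = 4 - (6 - 1)/4 = 4 - 1/4*5 = 4 - 5/4 = 11/4)
b(O) = 11/4 + 2*O (b(O) = (O + O) + 11/4 = 2*O + 11/4 = 11/4 + 2*O)
S(Q, A) = -11/4 + Q - 2*A (S(Q, A) = Q - (11/4 + 2*A) = Q + (-11/4 - 2*A) = -11/4 + Q - 2*A)
a(z, V) = 3 - (-58/11 - 108/V)/V (a(z, V) = 3 - (58/(-11) - 108/V)/V = 3 - (58*(-1/11) - 108/V)/V = 3 - (-58/11 - 108/V)/V)
a(S(12, 8), 212) + 40757 = (3 + 108/212**2 + (58/11)/212) + 40757 = (3 + 108*(1/44944) + (58/11)*(1/212)) + 40757 = (3 + 27/11236 + 29/1166) + 40757 = 374159/123596 + 40757 = 5037776331/123596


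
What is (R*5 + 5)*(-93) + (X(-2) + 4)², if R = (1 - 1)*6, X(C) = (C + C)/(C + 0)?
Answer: -429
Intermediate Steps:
X(C) = 2 (X(C) = (2*C)/C = 2)
R = 0 (R = 0*6 = 0)
(R*5 + 5)*(-93) + (X(-2) + 4)² = (0*5 + 5)*(-93) + (2 + 4)² = (0 + 5)*(-93) + 6² = 5*(-93) + 36 = -465 + 36 = -429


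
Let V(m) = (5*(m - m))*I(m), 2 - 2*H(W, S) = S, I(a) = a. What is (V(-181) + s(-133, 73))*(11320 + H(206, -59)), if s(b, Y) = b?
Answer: -3019233/2 ≈ -1.5096e+6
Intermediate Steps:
H(W, S) = 1 - S/2
V(m) = 0 (V(m) = (5*(m - m))*m = (5*0)*m = 0*m = 0)
(V(-181) + s(-133, 73))*(11320 + H(206, -59)) = (0 - 133)*(11320 + (1 - ½*(-59))) = -133*(11320 + (1 + 59/2)) = -133*(11320 + 61/2) = -133*22701/2 = -3019233/2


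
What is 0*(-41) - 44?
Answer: -44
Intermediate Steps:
0*(-41) - 44 = 0 - 44 = -44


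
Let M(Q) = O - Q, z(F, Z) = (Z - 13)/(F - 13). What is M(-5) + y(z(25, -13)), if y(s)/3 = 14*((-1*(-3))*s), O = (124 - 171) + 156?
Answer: -159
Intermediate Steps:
O = 109 (O = -47 + 156 = 109)
z(F, Z) = (-13 + Z)/(-13 + F)
y(s) = 126*s (y(s) = 3*(14*((-1*(-3))*s)) = 3*(14*(3*s)) = 3*(42*s) = 126*s)
M(Q) = 109 - Q
M(-5) + y(z(25, -13)) = (109 - 1*(-5)) + 126*((-13 - 13)/(-13 + 25)) = (109 + 5) + 126*(-26/12) = 114 + 126*((1/12)*(-26)) = 114 + 126*(-13/6) = 114 - 273 = -159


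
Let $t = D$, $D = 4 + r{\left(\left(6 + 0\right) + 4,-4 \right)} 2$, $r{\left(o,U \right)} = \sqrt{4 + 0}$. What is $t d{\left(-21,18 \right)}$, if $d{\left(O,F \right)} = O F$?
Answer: $-3024$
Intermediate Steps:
$d{\left(O,F \right)} = F O$
$r{\left(o,U \right)} = 2$ ($r{\left(o,U \right)} = \sqrt{4} = 2$)
$D = 8$ ($D = 4 + 2 \cdot 2 = 4 + 4 = 8$)
$t = 8$
$t d{\left(-21,18 \right)} = 8 \cdot 18 \left(-21\right) = 8 \left(-378\right) = -3024$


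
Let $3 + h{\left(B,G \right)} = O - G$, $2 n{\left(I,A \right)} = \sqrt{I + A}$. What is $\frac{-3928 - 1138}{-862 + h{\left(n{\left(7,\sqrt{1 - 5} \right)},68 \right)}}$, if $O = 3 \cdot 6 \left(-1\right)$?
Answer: $\frac{5066}{951} \approx 5.327$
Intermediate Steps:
$O = -18$ ($O = 18 \left(-1\right) = -18$)
$n{\left(I,A \right)} = \frac{\sqrt{A + I}}{2}$ ($n{\left(I,A \right)} = \frac{\sqrt{I + A}}{2} = \frac{\sqrt{A + I}}{2}$)
$h{\left(B,G \right)} = -21 - G$ ($h{\left(B,G \right)} = -3 - \left(18 + G\right) = -21 - G$)
$\frac{-3928 - 1138}{-862 + h{\left(n{\left(7,\sqrt{1 - 5} \right)},68 \right)}} = \frac{-3928 - 1138}{-862 - 89} = - \frac{5066}{-862 - 89} = - \frac{5066}{-951} = \left(-5066\right) \left(- \frac{1}{951}\right) = \frac{5066}{951}$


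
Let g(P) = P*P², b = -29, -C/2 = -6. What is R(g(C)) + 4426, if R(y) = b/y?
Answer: 7648099/1728 ≈ 4426.0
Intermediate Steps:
C = 12 (C = -2*(-6) = 12)
g(P) = P³
R(y) = -29/y
R(g(C)) + 4426 = -29/(12³) + 4426 = -29/1728 + 4426 = 7648099/1728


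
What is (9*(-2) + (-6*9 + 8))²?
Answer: 4096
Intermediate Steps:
(9*(-2) + (-6*9 + 8))² = (-18 + (-54 + 8))² = (-18 - 46)² = (-64)² = 4096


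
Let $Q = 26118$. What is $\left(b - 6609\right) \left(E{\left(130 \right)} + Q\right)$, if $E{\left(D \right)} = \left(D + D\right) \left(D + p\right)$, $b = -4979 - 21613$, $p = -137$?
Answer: $-806717898$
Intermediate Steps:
$b = -26592$
$E{\left(D \right)} = 2 D \left(-137 + D\right)$ ($E{\left(D \right)} = \left(D + D\right) \left(D - 137\right) = 2 D \left(-137 + D\right)$)
$\left(b - 6609\right) \left(E{\left(130 \right)} + Q\right) = \left(-26592 - 6609\right) \left(2 \cdot 130 \left(-137 + 130\right) + 26118\right) = - 33201 \left(2 \cdot 130 \left(-7\right) + 26118\right) = - 33201 \left(-1820 + 26118\right) = \left(-33201\right) 24298 = -806717898$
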